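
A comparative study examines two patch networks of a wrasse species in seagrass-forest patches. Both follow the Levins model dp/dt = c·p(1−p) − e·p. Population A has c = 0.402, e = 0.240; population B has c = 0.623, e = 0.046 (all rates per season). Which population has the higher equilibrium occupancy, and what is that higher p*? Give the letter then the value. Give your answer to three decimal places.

B, 0.926

A: p*_A = 1 − 0.240/0.402 = 0.4030.
B: p*_B = 1 − 0.046/0.623 = 0.9262.
B is higher at 0.9262.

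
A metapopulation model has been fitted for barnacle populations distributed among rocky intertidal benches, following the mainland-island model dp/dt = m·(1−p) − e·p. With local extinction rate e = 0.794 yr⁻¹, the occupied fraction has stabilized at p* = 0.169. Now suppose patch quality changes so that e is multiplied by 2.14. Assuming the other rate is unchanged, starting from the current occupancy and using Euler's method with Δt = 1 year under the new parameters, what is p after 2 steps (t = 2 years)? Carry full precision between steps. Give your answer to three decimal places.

Balance m(1−p*) = e·p* gives m = e·p*/(1−p*) = 0.794×0.16900/0.83100 = 0.16148.
Starting from p₀ = 0.16900; update p ← p + (dp/dt)·Δt with the new parameters.
  1  |  dp/dt·Δt = -0.152972  |  p_1 = 0.016028
  2  |  dp/dt·Δt = +0.131653  |  p_2 = 0.147681

0.148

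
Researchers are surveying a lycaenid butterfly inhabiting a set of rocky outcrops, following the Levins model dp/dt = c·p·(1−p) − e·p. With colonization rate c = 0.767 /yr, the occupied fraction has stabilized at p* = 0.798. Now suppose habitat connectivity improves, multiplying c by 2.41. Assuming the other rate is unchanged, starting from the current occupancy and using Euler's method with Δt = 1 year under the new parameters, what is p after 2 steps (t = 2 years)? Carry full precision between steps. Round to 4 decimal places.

Balance c(1−p*) = e gives e = 0.767×(1 − 0.79800) = 0.15493.
Starting from p₀ = 0.79800; update p ← p + (dp/dt)·Δt with the new parameters.
p: 0.79800 → 0.97233  (Δp = +0.17433)
p: 0.97233 → 0.87142  (Δp = -0.10091)

0.8714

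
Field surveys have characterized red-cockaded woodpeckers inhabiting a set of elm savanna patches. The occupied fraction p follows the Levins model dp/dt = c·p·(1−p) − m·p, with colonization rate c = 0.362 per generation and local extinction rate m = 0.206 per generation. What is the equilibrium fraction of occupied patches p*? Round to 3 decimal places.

0.431

At equilibrium, colonization balances extinction: c·p*·(1−p*) = m·p*.
So p* = 1 − m/c = 1 − 0.206/0.362 = 1 − 0.5691 = 0.4309.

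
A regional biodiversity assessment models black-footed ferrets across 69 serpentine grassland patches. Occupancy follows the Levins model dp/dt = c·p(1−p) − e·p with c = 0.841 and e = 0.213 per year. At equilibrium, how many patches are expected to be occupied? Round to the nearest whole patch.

p* = 1 − e/c = 1 − 0.213/0.841 = 0.7467.
Expected occupied patches = N × p* = 69 × 0.7467 = 51.52 ≈ 52.

52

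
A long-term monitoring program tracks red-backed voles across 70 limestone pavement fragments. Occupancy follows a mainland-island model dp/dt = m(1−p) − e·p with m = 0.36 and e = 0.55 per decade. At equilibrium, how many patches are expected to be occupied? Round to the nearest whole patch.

p* = m/(m+e) = 0.36/0.9100 = 0.3956.
Expected occupied patches = N × p* = 70 × 0.3956 = 27.69 ≈ 28.

28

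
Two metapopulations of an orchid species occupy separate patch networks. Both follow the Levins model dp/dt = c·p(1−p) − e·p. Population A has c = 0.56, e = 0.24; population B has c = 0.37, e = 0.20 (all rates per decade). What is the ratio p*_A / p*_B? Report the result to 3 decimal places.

1.244

A: p*_A = 1 − 0.24/0.56 = 0.5714.
B: p*_B = 1 − 0.20/0.37 = 0.4595.
p*_A / p*_B = 0.5714/0.4595 = 1.2437.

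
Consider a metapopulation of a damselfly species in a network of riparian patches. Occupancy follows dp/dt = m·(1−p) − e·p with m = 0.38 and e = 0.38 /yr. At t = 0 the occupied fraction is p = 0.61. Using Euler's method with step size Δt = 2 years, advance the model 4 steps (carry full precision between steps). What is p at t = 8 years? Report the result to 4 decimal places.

0.5080

Update rule: p ← p + [m·(1−p) − e·p]·Δt with Δt = 2.
  1  |  dp/dt·Δt = -0.167200  |  p_1 = 0.442800
  2  |  dp/dt·Δt = +0.086944  |  p_2 = 0.529744
  3  |  dp/dt·Δt = -0.045211  |  p_3 = 0.484533
  4  |  dp/dt·Δt = +0.023510  |  p_4 = 0.508043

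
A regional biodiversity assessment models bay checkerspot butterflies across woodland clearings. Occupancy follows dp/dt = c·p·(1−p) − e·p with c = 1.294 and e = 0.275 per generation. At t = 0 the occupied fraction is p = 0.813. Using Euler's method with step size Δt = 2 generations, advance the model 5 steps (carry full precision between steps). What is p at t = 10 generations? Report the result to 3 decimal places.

Update rule: p ← p + [c·p·(1−p) − e·p]·Δt with Δt = 2.
p: 0.81300 → 0.75931  (Δp = -0.05369)
p: 0.75931 → 0.81467  (Δp = +0.05537)
p: 0.81467 → 0.75734  (Δp = -0.05733)
p: 0.75734 → 0.81641  (Δp = +0.05907)
p: 0.81641 → 0.75528  (Δp = -0.06113)

0.755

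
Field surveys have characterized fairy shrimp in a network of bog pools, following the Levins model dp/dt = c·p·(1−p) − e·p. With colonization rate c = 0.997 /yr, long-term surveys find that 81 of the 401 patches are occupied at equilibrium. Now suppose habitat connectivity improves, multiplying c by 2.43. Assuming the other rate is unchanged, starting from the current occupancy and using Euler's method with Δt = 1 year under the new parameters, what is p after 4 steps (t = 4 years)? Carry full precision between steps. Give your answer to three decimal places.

Observed p* = 81/401 = 0.20200.
Balance c(1−p*) = e gives e = 0.997×(1 − 0.20200) = 0.79561.
Starting from p₀ = 0.20200; update p ← p + (dp/dt)·Δt with the new parameters.
p: 0.20200 → 0.43181  (Δp = +0.22981)
p: 0.43181 → 0.68267  (Δp = +0.25086)
p: 0.68267 → 0.66437  (Δp = -0.01830)
p: 0.66437 → 0.67601  (Δp = +0.01165)

0.676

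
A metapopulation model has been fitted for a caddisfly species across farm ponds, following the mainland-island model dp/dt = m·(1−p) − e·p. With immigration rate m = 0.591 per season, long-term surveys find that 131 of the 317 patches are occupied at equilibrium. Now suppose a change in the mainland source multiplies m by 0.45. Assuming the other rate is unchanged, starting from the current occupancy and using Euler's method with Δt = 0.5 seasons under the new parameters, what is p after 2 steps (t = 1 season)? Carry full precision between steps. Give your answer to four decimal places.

Observed p* = 131/317 = 0.41325.
Balance m(1−p*) = e·p* gives e = m(1−p*)/p* = 0.591×0.58675/0.41325 = 0.83913.
Starting from p₀ = 0.41325; update p ← p + (dp/dt)·Δt with the new parameters.
p: 0.41325 → 0.31789  (Δp = -0.09536)
p: 0.31789 → 0.27522  (Δp = -0.04267)

0.2752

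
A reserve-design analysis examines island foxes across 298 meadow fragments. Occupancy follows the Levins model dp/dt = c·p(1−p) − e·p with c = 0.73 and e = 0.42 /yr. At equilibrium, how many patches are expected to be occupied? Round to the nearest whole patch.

127

p* = 1 − e/c = 1 − 0.42/0.73 = 0.4247.
Expected occupied patches = N × p* = 298 × 0.4247 = 126.55 ≈ 127.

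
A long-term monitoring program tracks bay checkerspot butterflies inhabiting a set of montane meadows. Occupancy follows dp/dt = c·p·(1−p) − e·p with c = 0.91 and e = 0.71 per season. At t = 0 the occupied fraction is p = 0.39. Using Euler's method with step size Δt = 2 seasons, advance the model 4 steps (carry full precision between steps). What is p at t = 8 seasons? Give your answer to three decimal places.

Update rule: p ← p + [c·p·(1−p) − e·p]·Δt with Δt = 2.
  1  |  dp/dt·Δt = -0.120822  |  p_1 = 0.269178
  2  |  dp/dt·Δt = -0.024200  |  p_2 = 0.244978
  3  |  dp/dt·Δt = -0.011235  |  p_3 = 0.233743
  4  |  dp/dt·Δt = -0.005940  |  p_4 = 0.227803

0.228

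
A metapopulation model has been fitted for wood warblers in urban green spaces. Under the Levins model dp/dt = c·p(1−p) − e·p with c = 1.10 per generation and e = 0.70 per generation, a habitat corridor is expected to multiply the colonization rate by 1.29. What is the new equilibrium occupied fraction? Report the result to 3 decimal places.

Before: p* = 1 − 0.70/1.10 = 0.3636.
After the change, c = 1.419, e = 0.7, so p* = 1 − 0.7/1.419 = 0.5067.

0.507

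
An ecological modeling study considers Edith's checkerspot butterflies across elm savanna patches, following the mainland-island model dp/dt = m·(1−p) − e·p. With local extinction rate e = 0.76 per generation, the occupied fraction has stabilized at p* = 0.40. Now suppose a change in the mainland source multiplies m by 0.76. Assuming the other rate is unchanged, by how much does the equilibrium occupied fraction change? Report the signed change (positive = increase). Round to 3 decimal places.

Balance m(1−p*) = e·p* gives m = e·p*/(1−p*) = 0.76×0.40000/0.60000 = 0.50667.
New p* = m/(m+e) = 0.38507/(0.38507+0.76000) = 0.33629.
Δp* = 0.33629 − 0.40000 = -0.06371.

-0.064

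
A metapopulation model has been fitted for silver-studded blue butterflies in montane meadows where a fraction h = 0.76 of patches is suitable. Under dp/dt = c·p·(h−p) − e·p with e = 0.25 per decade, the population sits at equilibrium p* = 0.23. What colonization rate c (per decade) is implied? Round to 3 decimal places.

0.472

At equilibrium c(h−p*) = e, so c = e/(h−p*).
c = 0.25/(0.76 − 0.23) = 0.25/0.5300 = 0.4717.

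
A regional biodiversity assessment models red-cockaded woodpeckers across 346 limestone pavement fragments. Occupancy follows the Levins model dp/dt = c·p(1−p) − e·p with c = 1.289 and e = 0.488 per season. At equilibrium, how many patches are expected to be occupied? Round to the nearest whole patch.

215

p* = 1 − e/c = 1 − 0.488/1.289 = 0.6214.
Expected occupied patches = N × p* = 346 × 0.6214 = 215.01 ≈ 215.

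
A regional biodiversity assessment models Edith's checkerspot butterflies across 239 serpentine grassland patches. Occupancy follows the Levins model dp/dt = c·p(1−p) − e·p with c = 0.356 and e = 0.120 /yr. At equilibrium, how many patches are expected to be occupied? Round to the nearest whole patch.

158

p* = 1 − e/c = 1 − 0.120/0.356 = 0.6629.
Expected occupied patches = N × p* = 239 × 0.6629 = 158.44 ≈ 158.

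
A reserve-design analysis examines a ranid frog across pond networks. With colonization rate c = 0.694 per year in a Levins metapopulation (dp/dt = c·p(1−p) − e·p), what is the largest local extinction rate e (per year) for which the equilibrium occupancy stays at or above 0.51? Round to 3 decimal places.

0.340

1 − e/c ≥ 0.51 ⇒ e ≤ c(1 − 0.51) = 0.694 × 0.4900.
e_max = 0.3401.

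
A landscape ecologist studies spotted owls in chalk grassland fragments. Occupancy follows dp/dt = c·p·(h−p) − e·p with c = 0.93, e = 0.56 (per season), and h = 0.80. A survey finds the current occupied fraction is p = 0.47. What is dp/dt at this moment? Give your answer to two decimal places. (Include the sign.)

Colonization term: c·p·(h−p) = 0.93×0.47×0.3300 = 0.14424.
Extinction term: e·p = 0.26320.
dp/dt = 0.14424 − 0.26320 = -0.11896.

-0.12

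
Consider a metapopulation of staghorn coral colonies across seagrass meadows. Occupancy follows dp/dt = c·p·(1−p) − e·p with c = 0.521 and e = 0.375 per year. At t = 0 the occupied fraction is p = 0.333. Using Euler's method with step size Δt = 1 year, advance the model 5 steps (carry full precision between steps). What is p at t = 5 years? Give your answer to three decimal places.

Update rule: p ← p + [c·p·(1−p) − e·p]·Δt with Δt = 1.
step 1: Δp = -0.00916, p = 0.32384
step 2: Δp = -0.00736, p = 0.31649
step 3: Δp = -0.00598, p = 0.31051
step 4: Δp = -0.00490, p = 0.30561
step 5: Δp = -0.00404, p = 0.30157

0.302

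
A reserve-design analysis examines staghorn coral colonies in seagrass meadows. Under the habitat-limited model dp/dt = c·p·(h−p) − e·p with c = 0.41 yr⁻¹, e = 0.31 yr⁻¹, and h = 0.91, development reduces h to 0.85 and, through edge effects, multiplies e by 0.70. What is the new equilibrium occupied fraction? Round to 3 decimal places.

0.321

Before: p* = h − e/c = 0.91 − 0.31/0.41 = 0.91 − 0.7561 = 0.1539.
After: c = 0.41, e = 0.217, h = 0.85; p* = 0.85 − 0.217/0.41 = 0.3207.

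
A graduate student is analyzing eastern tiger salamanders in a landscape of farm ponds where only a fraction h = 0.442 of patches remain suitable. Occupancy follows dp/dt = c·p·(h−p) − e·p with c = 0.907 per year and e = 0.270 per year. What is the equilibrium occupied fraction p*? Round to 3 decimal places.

0.144

Setting dp/dt = 0 and dividing by p* gives c·(h−p*) = e.
So p* = h − e/c = 0.442 − 0.270/0.907 = 0.442 − 0.2977 = 0.1443.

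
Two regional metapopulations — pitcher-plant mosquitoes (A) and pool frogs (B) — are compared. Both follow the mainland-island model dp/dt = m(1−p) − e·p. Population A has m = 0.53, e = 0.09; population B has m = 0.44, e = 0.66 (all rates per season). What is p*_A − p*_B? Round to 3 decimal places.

0.455

A: p*_A = m/(m+e) = 0.53/0.6200 = 0.8548.
B: p*_B = 0.44/1.1000 = 0.4000.
p*_A − p*_B = 0.8548 − 0.4000 = 0.4548.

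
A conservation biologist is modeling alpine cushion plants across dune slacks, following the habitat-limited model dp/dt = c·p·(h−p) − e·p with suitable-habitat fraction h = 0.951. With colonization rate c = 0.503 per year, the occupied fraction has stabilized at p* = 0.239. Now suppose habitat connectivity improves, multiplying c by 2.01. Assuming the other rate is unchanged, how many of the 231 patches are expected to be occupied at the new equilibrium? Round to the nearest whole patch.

Balance c(h−p*) = e gives e = 0.503×(0.951 − 0.23900) = 0.35814.
New p* = 0.951 − e/c = 0.951 − 0.35814/1.01103 = 0.59677.
Expected occupied = 231 × 0.59677 = 137.85 ≈ 138.

138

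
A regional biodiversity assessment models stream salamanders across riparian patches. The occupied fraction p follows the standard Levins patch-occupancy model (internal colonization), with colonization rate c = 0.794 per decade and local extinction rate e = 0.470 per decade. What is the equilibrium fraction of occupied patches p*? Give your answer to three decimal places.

0.408

At equilibrium, colonization balances extinction: c·p*·(1−p*) = e·p*.
So p* = 1 − e/c = 1 − 0.470/0.794 = 1 − 0.5919 = 0.4081.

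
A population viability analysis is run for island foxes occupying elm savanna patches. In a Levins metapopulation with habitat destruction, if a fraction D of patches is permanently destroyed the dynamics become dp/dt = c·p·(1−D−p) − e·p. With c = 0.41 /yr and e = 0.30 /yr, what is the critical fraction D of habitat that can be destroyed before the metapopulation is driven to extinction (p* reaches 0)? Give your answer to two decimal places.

0.27

The nontrivial equilibrium is p* = (1−D) − e/c; extinction occurs when this hits zero.
So D_crit = 1 − e/c = 1 − 0.30/0.41 = 1 − 0.7317 = 0.2683.
This equals the undisturbed p*, a classic result of Lande's extension.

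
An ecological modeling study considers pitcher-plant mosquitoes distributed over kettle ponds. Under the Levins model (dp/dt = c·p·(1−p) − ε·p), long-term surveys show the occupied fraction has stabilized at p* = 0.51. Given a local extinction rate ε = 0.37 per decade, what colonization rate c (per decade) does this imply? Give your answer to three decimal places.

At equilibrium c(1−p*) = ε, so c = ε/(1−p*).
c = 0.37/(1 − 0.51) = 0.37/0.4900 = 0.7551.

0.755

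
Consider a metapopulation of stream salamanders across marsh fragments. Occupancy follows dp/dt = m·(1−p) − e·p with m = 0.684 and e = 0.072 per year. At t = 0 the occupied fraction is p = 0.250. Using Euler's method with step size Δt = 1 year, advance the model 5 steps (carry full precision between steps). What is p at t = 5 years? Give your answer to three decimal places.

Update rule: p ← p + [m·(1−p) − e·p]·Δt with Δt = 1.
p: 0.25000 → 0.74500  (Δp = +0.49500)
p: 0.74500 → 0.86578  (Δp = +0.12078)
p: 0.86578 → 0.89525  (Δp = +0.02947)
p: 0.89525 → 0.90244  (Δp = +0.00719)
p: 0.90244 → 0.90420  (Δp = +0.00175)

0.904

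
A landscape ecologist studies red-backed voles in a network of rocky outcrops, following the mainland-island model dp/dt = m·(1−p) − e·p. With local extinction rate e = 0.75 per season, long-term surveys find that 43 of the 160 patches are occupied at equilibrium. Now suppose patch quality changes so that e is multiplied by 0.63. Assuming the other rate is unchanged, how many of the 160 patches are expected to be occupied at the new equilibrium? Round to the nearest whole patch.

Observed p* = 43/160 = 0.26875.
Balance m(1−p*) = e·p* gives m = e·p*/(1−p*) = 0.75×0.26875/0.73125 = 0.27564.
New p* = m/(m+e) = 0.27564/(0.27564+0.47250) = 0.36843.
Expected occupied = 160 × 0.36843 = 58.95 ≈ 59.

59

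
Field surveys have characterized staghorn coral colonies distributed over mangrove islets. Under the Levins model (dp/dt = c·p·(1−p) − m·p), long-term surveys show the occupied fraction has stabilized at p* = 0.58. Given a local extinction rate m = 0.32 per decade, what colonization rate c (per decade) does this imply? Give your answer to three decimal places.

0.762

At equilibrium c(1−p*) = m, so c = m/(1−p*).
c = 0.32/(1 − 0.58) = 0.32/0.4200 = 0.7619.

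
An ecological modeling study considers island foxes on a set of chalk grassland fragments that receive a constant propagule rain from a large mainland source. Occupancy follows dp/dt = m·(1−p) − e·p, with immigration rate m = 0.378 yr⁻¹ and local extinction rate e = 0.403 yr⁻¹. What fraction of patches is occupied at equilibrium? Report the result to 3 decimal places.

Setting dp/dt = 0: m − m·p* = e·p*, so m = (m+e)·p*.
p* = m/(m+e) = 0.378/(0.378+0.403) = 0.378/0.7810 = 0.4840.

0.484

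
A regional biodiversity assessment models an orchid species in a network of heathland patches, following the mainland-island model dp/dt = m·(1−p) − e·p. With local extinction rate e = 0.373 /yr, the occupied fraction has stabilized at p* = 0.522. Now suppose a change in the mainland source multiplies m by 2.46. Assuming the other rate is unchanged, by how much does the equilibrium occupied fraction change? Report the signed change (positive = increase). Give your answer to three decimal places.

0.207

Balance m(1−p*) = e·p* gives m = e·p*/(1−p*) = 0.373×0.52200/0.47800 = 0.40733.
New p* = m/(m+e) = 1.00203/(1.00203+0.37300) = 0.72873.
Δp* = 0.72873 − 0.52200 = +0.20673.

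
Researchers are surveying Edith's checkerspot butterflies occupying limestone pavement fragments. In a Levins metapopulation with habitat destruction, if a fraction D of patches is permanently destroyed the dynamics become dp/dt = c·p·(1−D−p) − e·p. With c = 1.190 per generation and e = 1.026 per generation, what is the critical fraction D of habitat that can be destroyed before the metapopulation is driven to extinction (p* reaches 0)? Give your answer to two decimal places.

The nontrivial equilibrium is p* = (1−D) − e/c; extinction occurs when this hits zero.
So D_crit = 1 − e/c = 1 − 1.026/1.190 = 1 − 0.8622 = 0.1378.
Note this equals the original equilibrium occupancy — the Levins extinction-debt result.

0.14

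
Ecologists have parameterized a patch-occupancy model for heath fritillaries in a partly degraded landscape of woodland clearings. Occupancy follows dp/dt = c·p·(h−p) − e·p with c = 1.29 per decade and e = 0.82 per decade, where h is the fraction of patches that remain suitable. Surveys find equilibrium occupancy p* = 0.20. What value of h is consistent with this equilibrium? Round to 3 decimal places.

At equilibrium c(h−p*) = e, so h = p* + e/c.
h = 0.20 + 0.82/1.29 = 0.20 + 0.6357 = 0.8357.

0.836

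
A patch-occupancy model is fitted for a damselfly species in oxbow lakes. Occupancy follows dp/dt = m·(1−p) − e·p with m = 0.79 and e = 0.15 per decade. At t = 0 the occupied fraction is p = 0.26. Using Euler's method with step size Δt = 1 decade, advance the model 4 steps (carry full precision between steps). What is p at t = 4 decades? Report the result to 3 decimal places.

Update rule: p ← p + [m·(1−p) − e·p]·Δt with Δt = 1.
p: 0.26000 → 0.80560  (Δp = +0.54560)
p: 0.80560 → 0.83834  (Δp = +0.03274)
p: 0.83834 → 0.84030  (Δp = +0.00196)
p: 0.84030 → 0.84042  (Δp = +0.00012)

0.840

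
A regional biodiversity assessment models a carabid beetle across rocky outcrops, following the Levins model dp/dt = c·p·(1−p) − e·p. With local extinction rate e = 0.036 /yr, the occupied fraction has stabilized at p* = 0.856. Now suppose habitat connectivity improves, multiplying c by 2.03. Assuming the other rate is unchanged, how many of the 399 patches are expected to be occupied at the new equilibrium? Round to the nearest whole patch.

371

Balance c(1−p*) = e gives c = e/(1 − 0.85600) = 0.036/0.14400 = 0.25000.
New p* = 1 − e/c = 1 − 0.03600/0.50750 = 0.92906.
Expected occupied = 399 × 0.92906 = 370.69 ≈ 371.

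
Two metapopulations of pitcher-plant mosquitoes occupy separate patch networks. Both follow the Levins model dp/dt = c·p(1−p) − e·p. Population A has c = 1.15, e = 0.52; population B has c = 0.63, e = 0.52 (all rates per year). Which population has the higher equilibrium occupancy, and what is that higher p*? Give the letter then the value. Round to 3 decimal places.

A, 0.548

A: p*_A = 1 − 0.52/1.15 = 0.5478.
B: p*_B = 1 − 0.52/0.63 = 0.1746.
A is higher at 0.5478.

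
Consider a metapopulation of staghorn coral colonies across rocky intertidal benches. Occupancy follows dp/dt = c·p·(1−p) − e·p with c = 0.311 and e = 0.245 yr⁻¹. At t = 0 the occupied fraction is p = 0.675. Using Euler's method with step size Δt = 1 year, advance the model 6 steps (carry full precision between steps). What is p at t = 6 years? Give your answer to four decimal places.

Update rule: p ← p + [c·p·(1−p) − e·p]·Δt with Δt = 1.
p: 0.67500 → 0.57785  (Δp = -0.09715)
p: 0.57785 → 0.51214  (Δp = -0.06571)
p: 0.51214 → 0.46437  (Δp = -0.04777)
p: 0.46437 → 0.42796  (Δp = -0.03642)
p: 0.42796 → 0.39924  (Δp = -0.02871)
p: 0.39924 → 0.37602  (Δp = -0.02322)

0.3760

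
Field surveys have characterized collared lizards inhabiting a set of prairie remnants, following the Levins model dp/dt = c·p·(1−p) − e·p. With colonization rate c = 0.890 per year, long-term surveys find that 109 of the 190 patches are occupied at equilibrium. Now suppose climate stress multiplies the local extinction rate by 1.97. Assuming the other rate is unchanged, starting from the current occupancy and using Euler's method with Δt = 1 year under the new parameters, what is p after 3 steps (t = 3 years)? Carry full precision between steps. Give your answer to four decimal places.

Observed p* = 109/190 = 0.57368.
Balance c(1−p*) = e gives e = 0.890×(1 − 0.57368) = 0.37942.
Starting from p₀ = 0.57368; update p ← p + (dp/dt)·Δt with the new parameters.
step 1: Δp = -0.21114, p = 0.36255
step 2: Δp = -0.06530, p = 0.29724
step 3: Δp = -0.03627, p = 0.26098

0.2610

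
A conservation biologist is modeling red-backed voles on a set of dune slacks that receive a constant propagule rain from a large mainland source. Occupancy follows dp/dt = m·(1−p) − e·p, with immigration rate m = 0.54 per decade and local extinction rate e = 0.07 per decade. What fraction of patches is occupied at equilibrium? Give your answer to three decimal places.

0.885

At equilibrium the propagule rain into empty patches balances local extinction: m(1−p*) = e·p*.
p* = m/(m+e) = 0.54/(0.54+0.07) = 0.54/0.6100 = 0.8852.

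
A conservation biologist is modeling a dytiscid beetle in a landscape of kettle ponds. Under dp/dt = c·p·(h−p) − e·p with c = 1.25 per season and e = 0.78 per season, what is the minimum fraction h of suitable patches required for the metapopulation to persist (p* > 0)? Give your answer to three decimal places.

p* = h − e/c is positive only when h > e/c.
h_min = e/c = 0.78/1.25 = 0.6240.

0.624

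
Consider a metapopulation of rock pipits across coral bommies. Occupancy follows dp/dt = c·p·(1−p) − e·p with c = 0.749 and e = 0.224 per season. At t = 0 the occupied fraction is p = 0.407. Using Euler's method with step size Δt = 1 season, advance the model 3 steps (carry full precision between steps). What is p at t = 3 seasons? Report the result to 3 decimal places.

Update rule: p ← p + [c·p·(1−p) − e·p]·Δt with Δt = 1.
step 1: Δp = +0.08960, p = 0.49660
step 2: Δp = +0.07600, p = 0.57261
step 3: Δp = +0.05504, p = 0.62764

0.628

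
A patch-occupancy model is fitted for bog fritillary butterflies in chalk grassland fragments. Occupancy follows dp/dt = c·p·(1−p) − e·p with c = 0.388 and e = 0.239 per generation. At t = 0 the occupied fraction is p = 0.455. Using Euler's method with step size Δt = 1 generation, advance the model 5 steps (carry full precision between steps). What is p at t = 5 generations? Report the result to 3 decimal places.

Update rule: p ← p + [c·p·(1−p) − e·p]·Δt with Δt = 1.
t = 1: p = 0.45500 + (-0.01253) = 0.44247
t = 2: p = 0.44247 + (-0.01003) = 0.43243
t = 3: p = 0.43243 + (-0.00812) = 0.42431
t = 4: p = 0.42431 + (-0.00663) = 0.41768
t = 5: p = 0.41768 + (-0.00545) = 0.41222

0.412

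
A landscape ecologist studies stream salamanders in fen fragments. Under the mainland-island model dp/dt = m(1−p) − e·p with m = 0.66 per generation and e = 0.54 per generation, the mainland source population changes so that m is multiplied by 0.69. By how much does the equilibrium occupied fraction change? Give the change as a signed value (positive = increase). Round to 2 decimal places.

-0.09

Before: p* = 0.66/(0.66+0.54) = 0.5500.
After: m = 0.4554, e = 0.54; p* = 0.4554/0.9954 = 0.4575.
Δp* = 0.4575 − 0.5500 = -0.0925.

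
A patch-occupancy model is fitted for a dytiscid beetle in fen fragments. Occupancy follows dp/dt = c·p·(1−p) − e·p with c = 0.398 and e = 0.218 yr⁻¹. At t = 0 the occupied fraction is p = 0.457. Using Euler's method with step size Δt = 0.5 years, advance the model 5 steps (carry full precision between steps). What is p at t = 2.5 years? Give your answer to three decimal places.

0.455

Update rule: p ← p + [c·p·(1−p) − e·p]·Δt with Δt = 0.5.
step 1: Δp = -0.00043, p = 0.45657
step 2: Δp = -0.00039, p = 0.45618
step 3: Δp = -0.00036, p = 0.45582
step 4: Δp = -0.00032, p = 0.45550
step 5: Δp = -0.00029, p = 0.45521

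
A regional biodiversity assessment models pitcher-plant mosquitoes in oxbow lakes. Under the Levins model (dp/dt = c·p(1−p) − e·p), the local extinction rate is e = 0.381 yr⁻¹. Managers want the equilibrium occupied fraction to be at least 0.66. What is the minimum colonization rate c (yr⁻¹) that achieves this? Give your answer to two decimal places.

p* = 1 − e/c ≥ 0.66 requires e/c ≤ 0.3400, i.e. c ≥ e/0.3400.
c_min = 0.381/0.3400 = 1.1206.

1.12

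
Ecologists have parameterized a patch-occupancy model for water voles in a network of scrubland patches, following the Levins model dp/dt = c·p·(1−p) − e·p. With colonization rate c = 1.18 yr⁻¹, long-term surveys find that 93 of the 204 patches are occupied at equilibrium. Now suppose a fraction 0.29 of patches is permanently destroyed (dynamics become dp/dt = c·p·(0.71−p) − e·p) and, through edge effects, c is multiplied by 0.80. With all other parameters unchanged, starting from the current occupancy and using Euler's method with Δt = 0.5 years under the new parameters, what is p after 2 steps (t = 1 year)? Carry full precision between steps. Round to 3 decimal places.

Observed p* = 93/204 = 0.45588.
Balance c(1−p*) = e gives e = 1.18×(1 − 0.45588) = 0.64206.
Starting from p₀ = 0.45588; update p ← p + (dp/dt)·Δt with the new parameters.
t = 0.5: p = 0.45588 + (-0.09167) = 0.36421
t = 1: p = 0.36421 + (-0.05748) = 0.30673

0.307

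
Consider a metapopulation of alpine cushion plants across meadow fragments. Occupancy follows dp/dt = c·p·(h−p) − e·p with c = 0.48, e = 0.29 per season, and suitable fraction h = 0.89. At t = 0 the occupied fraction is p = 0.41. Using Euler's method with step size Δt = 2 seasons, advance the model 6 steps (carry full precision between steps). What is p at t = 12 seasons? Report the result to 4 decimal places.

Update rule: p ← p + [c·p·(h−p) − e·p]·Δt with Δt = 2.
p: 0.41000 → 0.36113  (Δp = -0.04887)
p: 0.36113 → 0.33502  (Δp = -0.02610)
p: 0.33502 → 0.31920  (Δp = -0.01582)
p: 0.31920 → 0.30898  (Δp = -0.01023)
p: 0.30898 → 0.30211  (Δp = -0.00687)
p: 0.30211 → 0.29739  (Δp = -0.00472)

0.2974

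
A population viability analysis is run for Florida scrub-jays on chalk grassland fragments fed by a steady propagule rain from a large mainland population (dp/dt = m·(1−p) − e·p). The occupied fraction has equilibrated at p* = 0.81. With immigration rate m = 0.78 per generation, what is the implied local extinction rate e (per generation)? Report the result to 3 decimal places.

0.183

At equilibrium m(1−p*) = e·p*, so e = m(1−p*)/p*.
e = 0.78 × 0.1900 / 0.81 = 0.1830.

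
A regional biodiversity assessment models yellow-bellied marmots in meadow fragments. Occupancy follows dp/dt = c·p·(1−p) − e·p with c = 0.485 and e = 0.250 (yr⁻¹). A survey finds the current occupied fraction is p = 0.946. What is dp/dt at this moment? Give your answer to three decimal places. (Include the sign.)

Colonization term: c·p·(1−p) = 0.485×0.946×0.0540 = 0.02478.
Extinction term: e·p = 0.23650.
dp/dt = 0.02478 − 0.23650 = -0.21172.

-0.212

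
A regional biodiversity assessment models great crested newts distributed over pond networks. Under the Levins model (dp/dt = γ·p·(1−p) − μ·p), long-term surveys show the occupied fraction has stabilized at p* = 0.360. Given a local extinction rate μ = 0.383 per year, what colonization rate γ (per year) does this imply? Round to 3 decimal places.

0.598

At equilibrium γ(1−p*) = μ, so γ = μ/(1−p*).
γ = 0.383/(1 − 0.360) = 0.383/0.6400 = 0.5984.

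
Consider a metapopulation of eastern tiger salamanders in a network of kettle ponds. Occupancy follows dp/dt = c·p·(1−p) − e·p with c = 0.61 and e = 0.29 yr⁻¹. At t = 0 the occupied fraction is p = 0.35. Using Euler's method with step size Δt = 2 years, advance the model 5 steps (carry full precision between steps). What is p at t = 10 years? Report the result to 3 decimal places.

0.522

Update rule: p ← p + [c·p·(1−p) − e·p]·Δt with Δt = 2.
  1  |  dp/dt·Δt = +0.074550  |  p_1 = 0.424550
  2  |  dp/dt·Δt = +0.051816  |  p_2 = 0.476366
  3  |  dp/dt·Δt = +0.028026  |  p_3 = 0.504392
  4  |  dp/dt·Δt = +0.012429  |  p_4 = 0.516821
  5  |  dp/dt·Δt = +0.004899  |  p_5 = 0.521720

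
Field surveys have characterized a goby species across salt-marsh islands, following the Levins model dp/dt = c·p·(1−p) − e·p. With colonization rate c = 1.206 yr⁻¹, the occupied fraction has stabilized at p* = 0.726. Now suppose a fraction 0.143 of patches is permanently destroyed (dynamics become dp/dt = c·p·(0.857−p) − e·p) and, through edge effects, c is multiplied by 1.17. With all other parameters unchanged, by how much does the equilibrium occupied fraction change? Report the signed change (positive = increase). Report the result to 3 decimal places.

Balance c(1−p*) = e gives e = 1.206×(1 − 0.72600) = 0.33044.
New p* = 0.857 − e/c = 0.857 − 0.33044/1.41102 = 0.62281.
Δp* = 0.62281 − 0.72600 = -0.10319.

-0.103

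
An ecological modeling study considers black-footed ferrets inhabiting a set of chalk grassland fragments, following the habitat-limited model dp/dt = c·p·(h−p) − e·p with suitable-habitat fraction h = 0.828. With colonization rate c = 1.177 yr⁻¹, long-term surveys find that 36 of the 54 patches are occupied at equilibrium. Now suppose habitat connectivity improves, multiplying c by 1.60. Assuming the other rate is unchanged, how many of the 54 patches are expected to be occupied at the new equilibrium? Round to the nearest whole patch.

39

Observed p* = 36/54 = 0.66667.
Balance c(h−p*) = e gives e = 1.177×(0.828 − 0.66667) = 0.18989.
New p* = 0.828 − e/c = 0.828 − 0.18989/1.88320 = 0.72717.
Expected occupied = 54 × 0.72717 = 39.27 ≈ 39.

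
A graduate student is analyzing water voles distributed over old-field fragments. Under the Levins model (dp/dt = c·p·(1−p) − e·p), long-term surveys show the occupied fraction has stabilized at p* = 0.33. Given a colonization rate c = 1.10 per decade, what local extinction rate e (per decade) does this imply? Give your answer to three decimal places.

At equilibrium c(1−p*) = e.
e = 1.10 × (1 − 0.33) = 1.10 × 0.6700 = 0.7370.

0.737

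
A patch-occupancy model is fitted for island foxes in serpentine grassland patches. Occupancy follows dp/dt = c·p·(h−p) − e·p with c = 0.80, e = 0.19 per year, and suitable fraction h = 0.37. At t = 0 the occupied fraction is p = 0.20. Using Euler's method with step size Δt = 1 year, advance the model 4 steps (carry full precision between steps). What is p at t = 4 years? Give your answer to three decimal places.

0.168

Update rule: p ← p + [c·p·(h−p) − e·p]·Δt with Δt = 1.
step 1: Δp = -0.01080, p = 0.18920
step 2: Δp = -0.00858, p = 0.18062
step 3: Δp = -0.00695, p = 0.17367
step 4: Δp = -0.00572, p = 0.16795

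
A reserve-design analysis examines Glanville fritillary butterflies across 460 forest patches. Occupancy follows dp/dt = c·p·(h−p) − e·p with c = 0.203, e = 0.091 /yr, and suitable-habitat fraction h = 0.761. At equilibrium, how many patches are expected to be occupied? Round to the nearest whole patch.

p* = h − e/c = 0.761 − 0.4483 = 0.3127.
Expected occupied patches = N × p* = 460 × 0.3127 = 143.85 ≈ 144.

144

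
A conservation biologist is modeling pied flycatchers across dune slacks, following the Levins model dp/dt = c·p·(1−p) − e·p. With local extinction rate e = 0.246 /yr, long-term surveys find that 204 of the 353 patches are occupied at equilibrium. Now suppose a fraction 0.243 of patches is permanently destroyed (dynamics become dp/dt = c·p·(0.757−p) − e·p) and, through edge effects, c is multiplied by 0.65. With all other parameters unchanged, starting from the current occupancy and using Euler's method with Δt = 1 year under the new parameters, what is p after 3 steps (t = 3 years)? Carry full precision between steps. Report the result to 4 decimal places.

Observed p* = 204/353 = 0.57790.
Balance c(1−p*) = e gives c = e/(1 − 0.57790) = 0.246/0.42210 = 0.58281.
Starting from p₀ = 0.57790; update p ← p + (dp/dt)·Δt with the new parameters.
p: 0.57790 → 0.47495  (Δp = -0.10296)
p: 0.47495 → 0.40886  (Δp = -0.06609)
p: 0.40886 → 0.36220  (Δp = -0.04666)

0.3622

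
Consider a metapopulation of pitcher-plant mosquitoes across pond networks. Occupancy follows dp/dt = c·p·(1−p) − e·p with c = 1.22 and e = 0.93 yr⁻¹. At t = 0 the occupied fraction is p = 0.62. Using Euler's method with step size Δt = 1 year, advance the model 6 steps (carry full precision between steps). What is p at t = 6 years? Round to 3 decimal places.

Update rule: p ← p + [c·p·(1−p) − e·p]·Δt with Δt = 1.
t = 1: p = 0.62000 + (-0.28917) = 0.33083
t = 2: p = 0.33083 + (-0.03759) = 0.29324
t = 3: p = 0.29324 + (-0.01987) = 0.27337
t = 4: p = 0.27337 + (-0.01190) = 0.26148
t = 5: p = 0.26148 + (-0.00758) = 0.25389
t = 6: p = 0.25389 + (-0.00501) = 0.24888

0.249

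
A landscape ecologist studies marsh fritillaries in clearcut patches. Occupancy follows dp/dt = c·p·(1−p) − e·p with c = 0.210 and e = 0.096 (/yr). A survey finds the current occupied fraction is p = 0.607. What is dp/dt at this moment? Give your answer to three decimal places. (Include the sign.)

-0.008

Colonization term: c·p·(1−p) = 0.210×0.607×0.3930 = 0.05010.
Extinction term: e·p = 0.05827.
dp/dt = 0.05010 − 0.05827 = -0.00818.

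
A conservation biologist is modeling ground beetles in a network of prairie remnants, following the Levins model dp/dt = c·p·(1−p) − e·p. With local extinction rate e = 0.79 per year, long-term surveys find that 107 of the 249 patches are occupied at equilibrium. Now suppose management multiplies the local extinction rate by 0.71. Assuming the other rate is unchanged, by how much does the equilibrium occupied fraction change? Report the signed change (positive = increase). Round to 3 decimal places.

0.165

Observed p* = 107/249 = 0.42972.
Balance c(1−p*) = e gives c = e/(1 − 0.42972) = 0.79/0.57028 = 1.38528.
New p* = 1 − e/c = 1 − 0.56090/1.38528 = 0.59510.
Δp* = 0.59510 − 0.42972 = +0.16538.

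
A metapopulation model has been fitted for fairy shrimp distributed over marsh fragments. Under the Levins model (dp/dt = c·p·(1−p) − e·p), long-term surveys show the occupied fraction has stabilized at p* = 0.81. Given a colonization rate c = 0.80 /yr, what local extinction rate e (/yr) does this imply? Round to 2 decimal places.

0.15

At equilibrium c(1−p*) = e.
e = 0.80 × (1 − 0.81) = 0.80 × 0.1900 = 0.1520.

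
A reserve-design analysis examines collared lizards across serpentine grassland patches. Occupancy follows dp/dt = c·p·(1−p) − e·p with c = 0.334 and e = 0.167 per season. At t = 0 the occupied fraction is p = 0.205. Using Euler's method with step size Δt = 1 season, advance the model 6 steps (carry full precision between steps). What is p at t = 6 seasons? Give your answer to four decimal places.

0.3277

Update rule: p ← p + [c·p·(1−p) − e·p]·Δt with Δt = 1.
p: 0.20500 → 0.22520  (Δp = +0.02020)
p: 0.22520 → 0.24587  (Δp = +0.02067)
p: 0.24587 → 0.26674  (Δp = +0.02087)
p: 0.26674 → 0.28752  (Δp = +0.02078)
p: 0.28752 → 0.30792  (Δp = +0.02040)
p: 0.30792 → 0.32768  (Δp = +0.01975)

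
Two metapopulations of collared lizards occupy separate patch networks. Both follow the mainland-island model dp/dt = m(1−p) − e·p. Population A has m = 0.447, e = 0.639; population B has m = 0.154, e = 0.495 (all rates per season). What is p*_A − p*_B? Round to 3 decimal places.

0.174

A: p*_A = m/(m+e) = 0.447/1.0860 = 0.4116.
B: p*_B = 0.154/0.6490 = 0.2373.
p*_A − p*_B = 0.4116 − 0.2373 = 0.1743.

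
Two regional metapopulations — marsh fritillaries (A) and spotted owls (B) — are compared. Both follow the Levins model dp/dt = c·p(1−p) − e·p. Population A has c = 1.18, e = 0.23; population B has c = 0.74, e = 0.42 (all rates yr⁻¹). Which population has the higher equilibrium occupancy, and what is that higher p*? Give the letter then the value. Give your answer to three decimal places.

A: p*_A = 1 − 0.23/1.18 = 0.8051.
B: p*_B = 1 − 0.42/0.74 = 0.4324.
A is higher at 0.8051.

A, 0.805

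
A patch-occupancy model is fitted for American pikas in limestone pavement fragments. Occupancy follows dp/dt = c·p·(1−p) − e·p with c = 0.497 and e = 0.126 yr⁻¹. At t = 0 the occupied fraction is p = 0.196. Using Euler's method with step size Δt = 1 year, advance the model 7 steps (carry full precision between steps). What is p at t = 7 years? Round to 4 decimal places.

0.6229

Update rule: p ← p + [c·p·(1−p) − e·p]·Δt with Δt = 1.
  1  |  dp/dt·Δt = +0.053623  |  p_1 = 0.249623
  2  |  dp/dt·Δt = +0.061641  |  p_2 = 0.311265
  3  |  dp/dt·Δt = +0.067327  |  p_3 = 0.378592
  4  |  dp/dt·Δt = +0.069222  |  p_4 = 0.447813
  5  |  dp/dt·Δt = +0.066472  |  p_5 = 0.514285
  6  |  dp/dt·Δt = +0.059349  |  p_6 = 0.573634
  7  |  dp/dt·Δt = +0.049277  |  p_7 = 0.622911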